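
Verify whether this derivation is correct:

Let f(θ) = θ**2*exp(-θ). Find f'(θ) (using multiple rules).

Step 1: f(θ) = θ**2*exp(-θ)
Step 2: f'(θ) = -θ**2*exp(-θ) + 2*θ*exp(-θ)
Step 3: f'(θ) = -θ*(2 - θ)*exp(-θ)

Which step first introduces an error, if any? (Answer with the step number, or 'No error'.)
Step 3

Step 3 is incorrect due to a sign flip.
The step shows: -θ*(2 - θ)*exp(-θ)
The correct value should be: θ*(2 - θ)*exp(-θ)

Explanation: The sign of the whole expression was flipped: the term θ*(2 - θ)*exp(-θ) was incorrectly written as -θ*(2 - θ)*exp(-θ)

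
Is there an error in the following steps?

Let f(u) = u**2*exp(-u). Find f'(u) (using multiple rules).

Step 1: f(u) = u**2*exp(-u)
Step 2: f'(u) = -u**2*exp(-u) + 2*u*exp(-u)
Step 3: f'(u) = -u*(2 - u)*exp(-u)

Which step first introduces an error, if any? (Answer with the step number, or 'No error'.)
Step 3

Step 3 is incorrect due to a sign flip.
The step shows: -u*(2 - u)*exp(-u)
The correct value should be: u*(2 - u)*exp(-u)

Explanation: The sign of the whole expression was flipped: the term u*(2 - u)*exp(-u) was incorrectly written as -u*(2 - u)*exp(-u)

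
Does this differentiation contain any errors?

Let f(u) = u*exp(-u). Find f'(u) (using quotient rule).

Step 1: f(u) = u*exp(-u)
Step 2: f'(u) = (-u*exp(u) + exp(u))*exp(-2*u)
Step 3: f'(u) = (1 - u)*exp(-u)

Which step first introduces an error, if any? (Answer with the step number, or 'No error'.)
No error

All steps in this derivation are correct.
The final answer f'(u) = (1 - u)*exp(-u) is valid.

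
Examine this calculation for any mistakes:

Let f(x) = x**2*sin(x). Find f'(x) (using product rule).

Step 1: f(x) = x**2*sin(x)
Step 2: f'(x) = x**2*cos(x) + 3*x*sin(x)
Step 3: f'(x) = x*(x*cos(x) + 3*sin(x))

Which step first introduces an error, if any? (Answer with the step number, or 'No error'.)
Step 2

Step 2 is incorrect due to a wrong coefficient.
The step shows: x**2*cos(x) + 3*x*sin(x)
The correct value should be: x**2*cos(x) + 2*x*sin(x)

Explanation: The coefficient 2 was incorrectly written as 3: the term 2*x*sin(x) was incorrectly written as 3*x*sin(x)
The later steps are derived from this incorrect expression, so the error originates in Step 2.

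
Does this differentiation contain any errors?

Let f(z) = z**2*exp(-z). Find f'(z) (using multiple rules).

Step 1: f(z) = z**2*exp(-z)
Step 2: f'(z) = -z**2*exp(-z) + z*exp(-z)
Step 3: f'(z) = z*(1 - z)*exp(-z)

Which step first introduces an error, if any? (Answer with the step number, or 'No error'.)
Step 2

Step 2 is incorrect due to a wrong coefficient.
The step shows: -z**2*exp(-z) + z*exp(-z)
The correct value should be: -z**2*exp(-z) + 2*z*exp(-z)

Explanation: The coefficient 2 was incorrectly written as 1: the term 2*z*exp(-z) was incorrectly written as z*exp(-z)
The later steps are derived from this incorrect expression, so the error originates in Step 2.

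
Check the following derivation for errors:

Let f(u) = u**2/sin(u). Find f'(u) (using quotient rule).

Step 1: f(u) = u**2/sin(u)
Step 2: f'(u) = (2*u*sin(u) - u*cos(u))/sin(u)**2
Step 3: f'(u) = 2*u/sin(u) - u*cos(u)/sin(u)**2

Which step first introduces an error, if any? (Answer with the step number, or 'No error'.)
Step 2

Step 2 is incorrect due to a wrong exponent.
The step shows: (2*u*sin(u) - u*cos(u))/sin(u)**2
The correct value should be: (-u**2*cos(u) + 2*u*sin(u))/sin(u)**2

Explanation: The exponent 2 on u was incorrectly written as 1: the term (-u**2*cos(u) + 2*u*sin(u))/sin(u)**2 was incorrectly written as (2*u*sin(u) - u*cos(u))/sin(u)**2
The later steps are derived from this incorrect expression, so the error originates in Step 2.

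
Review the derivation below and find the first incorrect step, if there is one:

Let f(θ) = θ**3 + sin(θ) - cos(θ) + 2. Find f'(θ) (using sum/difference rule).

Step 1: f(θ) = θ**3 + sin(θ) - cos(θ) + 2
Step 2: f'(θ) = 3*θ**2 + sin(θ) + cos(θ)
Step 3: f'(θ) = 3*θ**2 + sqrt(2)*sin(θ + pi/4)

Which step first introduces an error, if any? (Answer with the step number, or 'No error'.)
No error

All steps in this derivation are correct.
The final answer f'(θ) = 3*θ**2 + sqrt(2)*sin(θ + pi/4) is valid.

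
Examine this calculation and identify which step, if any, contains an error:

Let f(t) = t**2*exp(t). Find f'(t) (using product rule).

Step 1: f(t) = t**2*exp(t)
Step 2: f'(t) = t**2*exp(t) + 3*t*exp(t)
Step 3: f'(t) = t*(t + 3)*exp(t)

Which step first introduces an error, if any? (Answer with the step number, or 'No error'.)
Step 2

Step 2 is incorrect due to a wrong coefficient.
The step shows: t**2*exp(t) + 3*t*exp(t)
The correct value should be: t**2*exp(t) + 2*t*exp(t)

Explanation: The coefficient 2 was incorrectly written as 3: the term 2*t*exp(t) was incorrectly written as 3*t*exp(t)
The later steps are derived from this incorrect expression, so the error originates in Step 2.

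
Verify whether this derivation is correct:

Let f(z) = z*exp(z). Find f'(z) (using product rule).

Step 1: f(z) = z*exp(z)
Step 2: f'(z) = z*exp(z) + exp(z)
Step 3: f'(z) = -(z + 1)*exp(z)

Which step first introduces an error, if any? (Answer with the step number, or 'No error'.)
Step 3

Step 3 is incorrect due to a sign flip.
The step shows: -(z + 1)*exp(z)
The correct value should be: (z + 1)*exp(z)

Explanation: The sign of the whole expression was flipped: the term (z + 1)*exp(z) was incorrectly written as -(z + 1)*exp(z)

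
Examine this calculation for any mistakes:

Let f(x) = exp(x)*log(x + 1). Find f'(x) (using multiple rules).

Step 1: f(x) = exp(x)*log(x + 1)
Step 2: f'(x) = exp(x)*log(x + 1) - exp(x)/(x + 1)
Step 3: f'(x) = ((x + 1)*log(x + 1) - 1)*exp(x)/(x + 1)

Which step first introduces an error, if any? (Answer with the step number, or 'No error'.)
Step 2

Step 2 is incorrect due to a sign flip.
The step shows: exp(x)*log(x + 1) - exp(x)/(x + 1)
The correct value should be: exp(x)*log(x + 1) + exp(x)/(x + 1)

Explanation: The sign of one term was flipped: the term exp(x)/(x + 1) was incorrectly written as -exp(x)/(x + 1)
The later steps are derived from this incorrect expression, so the error originates in Step 2.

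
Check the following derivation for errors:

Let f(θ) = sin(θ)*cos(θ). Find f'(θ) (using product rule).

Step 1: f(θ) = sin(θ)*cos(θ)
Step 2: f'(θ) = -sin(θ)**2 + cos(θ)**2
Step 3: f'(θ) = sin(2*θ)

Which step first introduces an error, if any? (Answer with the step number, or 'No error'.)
Step 3

Step 3 is incorrect due to a wrong trig function.
The step shows: sin(2*θ)
The correct value should be: cos(2*θ)

Explanation: cos(2*θ) was incorrectly written as sin(2*θ): the term cos(2*θ) was incorrectly written as sin(2*θ)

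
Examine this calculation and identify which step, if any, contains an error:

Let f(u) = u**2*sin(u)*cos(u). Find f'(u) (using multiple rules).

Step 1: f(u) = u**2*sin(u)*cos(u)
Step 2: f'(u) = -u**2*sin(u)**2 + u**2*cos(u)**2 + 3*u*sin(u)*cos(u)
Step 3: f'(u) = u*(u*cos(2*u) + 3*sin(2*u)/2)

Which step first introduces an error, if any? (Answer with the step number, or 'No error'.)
Step 2

Step 2 is incorrect due to a wrong coefficient.
The step shows: -u**2*sin(u)**2 + u**2*cos(u)**2 + 3*u*sin(u)*cos(u)
The correct value should be: -u**2*sin(u)**2 + u**2*cos(u)**2 + 2*u*sin(u)*cos(u)

Explanation: The coefficient 2 was incorrectly written as 3: the term 2*u*sin(u)*cos(u) was incorrectly written as 3*u*sin(u)*cos(u)
The later steps are derived from this incorrect expression, so the error originates in Step 2.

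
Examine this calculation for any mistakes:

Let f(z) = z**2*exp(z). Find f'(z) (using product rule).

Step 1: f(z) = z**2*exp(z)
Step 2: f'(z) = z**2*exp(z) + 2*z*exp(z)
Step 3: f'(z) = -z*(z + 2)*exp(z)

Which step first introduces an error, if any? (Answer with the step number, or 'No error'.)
Step 3

Step 3 is incorrect due to a sign flip.
The step shows: -z*(z + 2)*exp(z)
The correct value should be: z*(z + 2)*exp(z)

Explanation: The sign of the whole expression was flipped: the term z*(z + 2)*exp(z) was incorrectly written as -z*(z + 2)*exp(z)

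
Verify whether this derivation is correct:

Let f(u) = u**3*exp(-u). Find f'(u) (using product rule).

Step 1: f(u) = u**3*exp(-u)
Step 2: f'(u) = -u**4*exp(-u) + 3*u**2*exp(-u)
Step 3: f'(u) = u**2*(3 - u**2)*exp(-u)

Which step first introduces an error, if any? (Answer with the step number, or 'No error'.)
Step 2

Step 2 is incorrect due to a wrong exponent.
The step shows: -u**4*exp(-u) + 3*u**2*exp(-u)
The correct value should be: -u**3*exp(-u) + 3*u**2*exp(-u)

Explanation: The exponent 3 on u was incorrectly written as 4: the term -u**3*exp(-u) was incorrectly written as -u**4*exp(-u)
The later steps are derived from this incorrect expression, so the error originates in Step 2.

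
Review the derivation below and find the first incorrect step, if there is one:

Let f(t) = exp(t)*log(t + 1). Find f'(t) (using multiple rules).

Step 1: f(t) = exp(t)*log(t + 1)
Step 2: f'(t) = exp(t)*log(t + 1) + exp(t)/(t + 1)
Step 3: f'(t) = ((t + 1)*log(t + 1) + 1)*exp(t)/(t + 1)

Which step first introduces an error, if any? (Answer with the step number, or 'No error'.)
No error

All steps in this derivation are correct.
The final answer f'(t) = ((t + 1)*log(t + 1) + 1)*exp(t)/(t + 1) is valid.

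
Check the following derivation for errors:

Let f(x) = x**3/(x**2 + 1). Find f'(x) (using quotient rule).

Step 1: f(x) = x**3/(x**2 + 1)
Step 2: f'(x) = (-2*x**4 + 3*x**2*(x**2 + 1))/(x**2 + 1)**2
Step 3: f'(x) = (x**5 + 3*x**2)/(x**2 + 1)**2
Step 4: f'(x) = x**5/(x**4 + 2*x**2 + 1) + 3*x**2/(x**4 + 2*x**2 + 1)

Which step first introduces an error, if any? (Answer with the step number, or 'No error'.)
Step 3

Step 3 is incorrect due to a wrong exponent.
The step shows: (x**5 + 3*x**2)/(x**2 + 1)**2
The correct value should be: (x**4 + 3*x**2)/(x**2 + 1)**2

Explanation: The exponent 4 on x was incorrectly written as 5: the term (x**4 + 3*x**2)/(x**2 + 1)**2 was incorrectly written as (x**5 + 3*x**2)/(x**2 + 1)**2
The later steps are derived from this incorrect expression, so the error originates in Step 3.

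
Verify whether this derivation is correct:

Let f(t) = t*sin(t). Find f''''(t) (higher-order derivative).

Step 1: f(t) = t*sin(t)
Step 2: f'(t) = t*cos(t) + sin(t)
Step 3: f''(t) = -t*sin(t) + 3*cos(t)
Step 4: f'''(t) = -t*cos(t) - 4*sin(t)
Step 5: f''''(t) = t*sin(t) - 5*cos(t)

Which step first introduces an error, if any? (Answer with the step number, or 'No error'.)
Step 3

Step 3 is incorrect due to a wrong coefficient.
The step shows: -t*sin(t) + 3*cos(t)
The correct value should be: -t*sin(t) + 2*cos(t)

Explanation: The coefficient 2 was incorrectly written as 3: the term 2*cos(t) was incorrectly written as 3*cos(t)
The later steps are derived from this incorrect expression, so the error originates in Step 3.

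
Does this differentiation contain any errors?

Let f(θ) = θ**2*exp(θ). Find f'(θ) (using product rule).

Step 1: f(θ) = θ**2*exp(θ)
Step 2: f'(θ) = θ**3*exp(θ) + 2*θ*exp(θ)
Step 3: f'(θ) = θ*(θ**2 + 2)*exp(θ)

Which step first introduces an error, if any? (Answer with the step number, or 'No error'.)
Step 2

Step 2 is incorrect due to a wrong exponent.
The step shows: θ**3*exp(θ) + 2*θ*exp(θ)
The correct value should be: θ**2*exp(θ) + 2*θ*exp(θ)

Explanation: The exponent 2 on θ was incorrectly written as 3: the term θ**2*exp(θ) was incorrectly written as θ**3*exp(θ)
The later steps are derived from this incorrect expression, so the error originates in Step 2.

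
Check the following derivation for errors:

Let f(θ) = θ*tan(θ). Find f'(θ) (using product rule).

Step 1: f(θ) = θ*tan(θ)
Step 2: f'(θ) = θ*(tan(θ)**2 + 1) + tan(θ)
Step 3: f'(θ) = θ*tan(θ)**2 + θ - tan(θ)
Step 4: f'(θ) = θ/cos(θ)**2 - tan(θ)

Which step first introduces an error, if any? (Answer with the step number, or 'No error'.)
Step 3

Step 3 is incorrect due to a sign flip.
The step shows: θ*tan(θ)**2 + θ - tan(θ)
The correct value should be: θ*tan(θ)**2 + θ + tan(θ)

Explanation: The sign of one term was flipped: the term tan(θ) was incorrectly written as -tan(θ)
The later steps are derived from this incorrect expression, so the error originates in Step 3.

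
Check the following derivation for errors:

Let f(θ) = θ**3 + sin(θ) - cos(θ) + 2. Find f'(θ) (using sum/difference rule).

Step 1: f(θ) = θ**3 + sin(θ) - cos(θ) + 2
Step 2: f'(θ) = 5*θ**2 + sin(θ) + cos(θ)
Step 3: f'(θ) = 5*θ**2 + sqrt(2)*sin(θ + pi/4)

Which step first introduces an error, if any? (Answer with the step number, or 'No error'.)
Step 2

Step 2 is incorrect due to a wrong coefficient.
The step shows: 5*θ**2 + sin(θ) + cos(θ)
The correct value should be: 3*θ**2 + sin(θ) + cos(θ)

Explanation: The coefficient 3 was incorrectly written as 5: the term 3*θ**2 was incorrectly written as 5*θ**2
The later steps are derived from this incorrect expression, so the error originates in Step 2.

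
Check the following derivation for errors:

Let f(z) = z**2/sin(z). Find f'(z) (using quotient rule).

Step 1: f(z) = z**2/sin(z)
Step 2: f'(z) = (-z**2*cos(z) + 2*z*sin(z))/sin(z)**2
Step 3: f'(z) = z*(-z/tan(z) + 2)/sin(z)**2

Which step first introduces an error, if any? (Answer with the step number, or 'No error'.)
Step 3

Step 3 is incorrect due to a wrong exponent.
The step shows: z*(-z/tan(z) + 2)/sin(z)**2
The correct value should be: z*(-z/tan(z) + 2)/sin(z)

Explanation: The exponent -1 on sin(z) was incorrectly written as -2: the term z*(-z/tan(z) + 2)/sin(z) was incorrectly written as z*(-z/tan(z) + 2)/sin(z)**2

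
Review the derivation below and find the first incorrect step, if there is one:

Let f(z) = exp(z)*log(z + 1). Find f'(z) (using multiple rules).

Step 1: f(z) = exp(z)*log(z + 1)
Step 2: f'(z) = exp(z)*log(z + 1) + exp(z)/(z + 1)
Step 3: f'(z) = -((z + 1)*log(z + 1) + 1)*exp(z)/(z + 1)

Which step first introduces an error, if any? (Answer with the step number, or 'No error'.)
Step 3

Step 3 is incorrect due to a sign flip.
The step shows: -((z + 1)*log(z + 1) + 1)*exp(z)/(z + 1)
The correct value should be: ((z + 1)*log(z + 1) + 1)*exp(z)/(z + 1)

Explanation: The sign of the whole expression was flipped: the term ((z + 1)*log(z + 1) + 1)*exp(z)/(z + 1) was incorrectly written as -((z + 1)*log(z + 1) + 1)*exp(z)/(z + 1)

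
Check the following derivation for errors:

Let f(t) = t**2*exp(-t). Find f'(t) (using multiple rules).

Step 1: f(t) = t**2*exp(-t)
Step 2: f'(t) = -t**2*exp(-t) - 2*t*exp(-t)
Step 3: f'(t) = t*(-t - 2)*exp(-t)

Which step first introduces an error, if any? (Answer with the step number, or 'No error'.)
Step 2

Step 2 is incorrect due to a sign flip.
The step shows: -t**2*exp(-t) - 2*t*exp(-t)
The correct value should be: -t**2*exp(-t) + 2*t*exp(-t)

Explanation: The sign of one term was flipped: the term 2*t*exp(-t) was incorrectly written as -2*t*exp(-t)
The later steps are derived from this incorrect expression, so the error originates in Step 2.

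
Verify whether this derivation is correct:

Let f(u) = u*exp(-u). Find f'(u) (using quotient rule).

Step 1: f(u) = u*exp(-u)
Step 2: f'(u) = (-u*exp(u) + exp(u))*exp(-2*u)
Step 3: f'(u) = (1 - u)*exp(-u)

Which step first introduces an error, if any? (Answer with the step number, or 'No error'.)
No error

All steps in this derivation are correct.
The final answer f'(u) = (1 - u)*exp(-u) is valid.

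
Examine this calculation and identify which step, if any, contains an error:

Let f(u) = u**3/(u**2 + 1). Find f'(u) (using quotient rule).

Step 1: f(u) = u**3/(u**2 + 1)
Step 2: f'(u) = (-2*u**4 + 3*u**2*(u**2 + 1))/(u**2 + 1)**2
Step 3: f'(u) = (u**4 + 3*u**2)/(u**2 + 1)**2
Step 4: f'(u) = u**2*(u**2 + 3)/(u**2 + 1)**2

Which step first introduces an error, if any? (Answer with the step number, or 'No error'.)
No error

All steps in this derivation are correct.
The final answer f'(u) = u**2*(u**2 + 3)/(u**2 + 1)**2 is valid.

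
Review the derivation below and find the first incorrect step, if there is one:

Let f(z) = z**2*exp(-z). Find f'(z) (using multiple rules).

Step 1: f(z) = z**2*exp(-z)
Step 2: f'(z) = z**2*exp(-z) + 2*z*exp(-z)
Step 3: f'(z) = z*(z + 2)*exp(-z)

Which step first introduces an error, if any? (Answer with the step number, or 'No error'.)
Step 2

Step 2 is incorrect due to a sign flip.
The step shows: z**2*exp(-z) + 2*z*exp(-z)
The correct value should be: -z**2*exp(-z) + 2*z*exp(-z)

Explanation: The sign of one term was flipped: the term -z**2*exp(-z) was incorrectly written as z**2*exp(-z)
The later steps are derived from this incorrect expression, so the error originates in Step 2.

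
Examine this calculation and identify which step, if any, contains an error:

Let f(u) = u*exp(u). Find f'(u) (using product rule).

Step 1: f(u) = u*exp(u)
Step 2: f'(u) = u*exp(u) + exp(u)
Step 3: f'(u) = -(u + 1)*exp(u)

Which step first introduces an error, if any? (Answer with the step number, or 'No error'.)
Step 3

Step 3 is incorrect due to a sign flip.
The step shows: -(u + 1)*exp(u)
The correct value should be: (u + 1)*exp(u)

Explanation: The sign of the whole expression was flipped: the term (u + 1)*exp(u) was incorrectly written as -(u + 1)*exp(u)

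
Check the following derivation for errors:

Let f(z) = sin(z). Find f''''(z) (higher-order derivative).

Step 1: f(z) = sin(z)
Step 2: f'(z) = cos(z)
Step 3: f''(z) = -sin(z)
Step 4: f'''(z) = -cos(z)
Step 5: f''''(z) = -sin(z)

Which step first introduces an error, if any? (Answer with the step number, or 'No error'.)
Step 5

Step 5 is incorrect due to a sign flip.
The step shows: -sin(z)
The correct value should be: sin(z)

Explanation: The sign of the whole expression was flipped: the term sin(z) was incorrectly written as -sin(z)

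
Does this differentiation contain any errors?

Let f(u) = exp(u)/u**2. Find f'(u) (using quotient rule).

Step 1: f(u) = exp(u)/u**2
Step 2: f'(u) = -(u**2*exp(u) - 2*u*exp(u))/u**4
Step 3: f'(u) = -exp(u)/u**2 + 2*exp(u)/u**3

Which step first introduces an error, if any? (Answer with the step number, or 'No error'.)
Step 2

Step 2 is incorrect due to a sign flip.
The step shows: -(u**2*exp(u) - 2*u*exp(u))/u**4
The correct value should be: (u**2*exp(u) - 2*u*exp(u))/u**4

Explanation: The sign of the whole expression was flipped: the term (u**2*exp(u) - 2*u*exp(u))/u**4 was incorrectly written as -(u**2*exp(u) - 2*u*exp(u))/u**4
The later steps are derived from this incorrect expression, so the error originates in Step 2.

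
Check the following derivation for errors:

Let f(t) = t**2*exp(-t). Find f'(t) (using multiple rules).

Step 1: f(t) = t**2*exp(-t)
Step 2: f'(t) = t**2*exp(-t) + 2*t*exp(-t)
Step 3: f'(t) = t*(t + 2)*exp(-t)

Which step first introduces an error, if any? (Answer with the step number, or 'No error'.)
Step 2

Step 2 is incorrect due to a sign flip.
The step shows: t**2*exp(-t) + 2*t*exp(-t)
The correct value should be: -t**2*exp(-t) + 2*t*exp(-t)

Explanation: The sign of one term was flipped: the term -t**2*exp(-t) was incorrectly written as t**2*exp(-t)
The later steps are derived from this incorrect expression, so the error originates in Step 2.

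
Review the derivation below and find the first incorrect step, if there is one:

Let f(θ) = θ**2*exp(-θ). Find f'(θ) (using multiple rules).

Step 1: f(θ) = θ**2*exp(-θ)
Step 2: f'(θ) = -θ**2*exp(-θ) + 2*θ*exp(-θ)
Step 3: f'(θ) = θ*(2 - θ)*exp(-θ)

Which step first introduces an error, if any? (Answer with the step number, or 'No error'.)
No error

All steps in this derivation are correct.
The final answer f'(θ) = θ*(2 - θ)*exp(-θ) is valid.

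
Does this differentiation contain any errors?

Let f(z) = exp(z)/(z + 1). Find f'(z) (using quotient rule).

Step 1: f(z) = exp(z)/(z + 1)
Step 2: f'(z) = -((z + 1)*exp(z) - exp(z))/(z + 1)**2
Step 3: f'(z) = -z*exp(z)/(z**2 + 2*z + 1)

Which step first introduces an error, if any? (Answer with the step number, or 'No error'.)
Step 2

Step 2 is incorrect due to a sign flip.
The step shows: -((z + 1)*exp(z) - exp(z))/(z + 1)**2
The correct value should be: ((z + 1)*exp(z) - exp(z))/(z + 1)**2

Explanation: The sign of the whole expression was flipped: the term ((z + 1)*exp(z) - exp(z))/(z + 1)**2 was incorrectly written as -((z + 1)*exp(z) - exp(z))/(z + 1)**2
The later steps are derived from this incorrect expression, so the error originates in Step 2.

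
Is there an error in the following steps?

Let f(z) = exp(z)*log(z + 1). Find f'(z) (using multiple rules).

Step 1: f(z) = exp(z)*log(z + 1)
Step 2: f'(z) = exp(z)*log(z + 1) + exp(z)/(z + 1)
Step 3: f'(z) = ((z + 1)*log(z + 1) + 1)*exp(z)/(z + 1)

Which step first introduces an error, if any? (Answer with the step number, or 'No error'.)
No error

All steps in this derivation are correct.
The final answer f'(z) = ((z + 1)*log(z + 1) + 1)*exp(z)/(z + 1) is valid.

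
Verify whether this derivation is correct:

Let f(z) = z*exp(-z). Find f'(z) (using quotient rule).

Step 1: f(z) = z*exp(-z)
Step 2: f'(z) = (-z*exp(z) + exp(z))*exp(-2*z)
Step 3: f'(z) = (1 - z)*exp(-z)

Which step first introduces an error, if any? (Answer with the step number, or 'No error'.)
No error

All steps in this derivation are correct.
The final answer f'(z) = (1 - z)*exp(-z) is valid.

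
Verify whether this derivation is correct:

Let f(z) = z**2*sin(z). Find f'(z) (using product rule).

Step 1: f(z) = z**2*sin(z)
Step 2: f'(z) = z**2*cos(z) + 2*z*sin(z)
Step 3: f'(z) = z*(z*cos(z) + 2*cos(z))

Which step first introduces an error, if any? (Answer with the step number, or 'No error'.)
Step 3

Step 3 is incorrect due to a wrong trig function.
The step shows: z*(z*cos(z) + 2*cos(z))
The correct value should be: z*(z*cos(z) + 2*sin(z))

Explanation: sin(z) was incorrectly written as cos(z): the term z*(z*cos(z) + 2*sin(z)) was incorrectly written as z*(z*cos(z) + 2*cos(z))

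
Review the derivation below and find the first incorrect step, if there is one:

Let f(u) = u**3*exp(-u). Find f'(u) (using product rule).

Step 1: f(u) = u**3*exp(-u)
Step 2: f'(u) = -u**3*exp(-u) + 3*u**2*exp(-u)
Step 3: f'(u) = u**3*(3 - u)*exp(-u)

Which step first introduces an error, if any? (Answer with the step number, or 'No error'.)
Step 3

Step 3 is incorrect due to a wrong exponent.
The step shows: u**3*(3 - u)*exp(-u)
The correct value should be: u**2*(3 - u)*exp(-u)

Explanation: The exponent 2 on u was incorrectly written as 3: the term u**2*(3 - u)*exp(-u) was incorrectly written as u**3*(3 - u)*exp(-u)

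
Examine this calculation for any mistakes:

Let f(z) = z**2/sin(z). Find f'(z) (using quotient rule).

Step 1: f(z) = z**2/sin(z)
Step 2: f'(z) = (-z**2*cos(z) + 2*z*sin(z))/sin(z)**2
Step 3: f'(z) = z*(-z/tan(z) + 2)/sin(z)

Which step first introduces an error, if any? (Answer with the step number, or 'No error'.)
No error

All steps in this derivation are correct.
The final answer f'(z) = z*(-z/tan(z) + 2)/sin(z) is valid.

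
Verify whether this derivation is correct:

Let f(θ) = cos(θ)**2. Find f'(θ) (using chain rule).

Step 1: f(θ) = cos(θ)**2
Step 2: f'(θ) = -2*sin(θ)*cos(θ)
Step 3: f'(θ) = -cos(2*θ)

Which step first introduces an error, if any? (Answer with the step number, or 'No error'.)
Step 3

Step 3 is incorrect due to a wrong trig function.
The step shows: -cos(2*θ)
The correct value should be: -sin(2*θ)

Explanation: sin(2*θ) was incorrectly written as cos(2*θ): the term -sin(2*θ) was incorrectly written as -cos(2*θ)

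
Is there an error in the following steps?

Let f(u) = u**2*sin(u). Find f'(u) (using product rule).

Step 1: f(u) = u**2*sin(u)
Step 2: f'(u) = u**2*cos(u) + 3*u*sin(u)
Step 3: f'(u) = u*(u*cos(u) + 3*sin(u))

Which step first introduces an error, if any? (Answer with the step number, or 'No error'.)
Step 2

Step 2 is incorrect due to a wrong coefficient.
The step shows: u**2*cos(u) + 3*u*sin(u)
The correct value should be: u**2*cos(u) + 2*u*sin(u)

Explanation: The coefficient 2 was incorrectly written as 3: the term 2*u*sin(u) was incorrectly written as 3*u*sin(u)
The later steps are derived from this incorrect expression, so the error originates in Step 2.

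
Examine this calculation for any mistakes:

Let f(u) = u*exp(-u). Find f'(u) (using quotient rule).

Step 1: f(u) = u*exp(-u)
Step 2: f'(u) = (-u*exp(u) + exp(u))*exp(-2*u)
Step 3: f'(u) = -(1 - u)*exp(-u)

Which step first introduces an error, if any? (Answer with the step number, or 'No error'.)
Step 3

Step 3 is incorrect due to a sign flip.
The step shows: -(1 - u)*exp(-u)
The correct value should be: (1 - u)*exp(-u)

Explanation: The sign of the whole expression was flipped: the term (1 - u)*exp(-u) was incorrectly written as -(1 - u)*exp(-u)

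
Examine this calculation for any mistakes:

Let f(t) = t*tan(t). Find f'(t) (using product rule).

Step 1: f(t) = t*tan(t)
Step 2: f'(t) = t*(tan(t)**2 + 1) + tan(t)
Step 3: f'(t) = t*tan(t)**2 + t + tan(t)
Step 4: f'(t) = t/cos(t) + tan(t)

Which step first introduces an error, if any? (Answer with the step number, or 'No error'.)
Step 4

Step 4 is incorrect due to a wrong exponent.
The step shows: t/cos(t) + tan(t)
The correct value should be: t/cos(t)**2 + tan(t)

Explanation: The exponent -2 on cos(t) was incorrectly written as -1: the term t/cos(t)**2 was incorrectly written as t/cos(t)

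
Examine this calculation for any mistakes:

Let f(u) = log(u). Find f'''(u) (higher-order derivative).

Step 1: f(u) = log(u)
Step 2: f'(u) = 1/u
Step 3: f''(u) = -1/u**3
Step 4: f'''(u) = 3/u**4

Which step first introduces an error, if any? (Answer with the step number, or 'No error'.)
Step 3

Step 3 is incorrect due to a wrong exponent.
The step shows: -1/u**3
The correct value should be: -1/u**2

Explanation: The exponent -2 on u was incorrectly written as -3: the term -1/u**2 was incorrectly written as -1/u**3
The later steps are derived from this incorrect expression, so the error originates in Step 3.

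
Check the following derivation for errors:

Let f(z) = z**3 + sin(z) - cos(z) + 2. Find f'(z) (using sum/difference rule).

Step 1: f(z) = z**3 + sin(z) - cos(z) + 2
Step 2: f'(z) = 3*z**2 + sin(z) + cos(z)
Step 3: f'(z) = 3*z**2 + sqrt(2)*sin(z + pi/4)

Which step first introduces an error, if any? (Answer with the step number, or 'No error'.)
No error

All steps in this derivation are correct.
The final answer f'(z) = 3*z**2 + sqrt(2)*sin(z + pi/4) is valid.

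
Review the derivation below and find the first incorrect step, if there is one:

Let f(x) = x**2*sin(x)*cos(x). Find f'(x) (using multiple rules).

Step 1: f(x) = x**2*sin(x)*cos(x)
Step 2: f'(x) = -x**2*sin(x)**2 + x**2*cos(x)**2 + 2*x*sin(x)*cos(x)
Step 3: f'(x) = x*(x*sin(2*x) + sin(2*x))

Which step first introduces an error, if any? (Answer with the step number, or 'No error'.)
Step 3

Step 3 is incorrect due to a wrong trig function.
The step shows: x*(x*sin(2*x) + sin(2*x))
The correct value should be: x*(x*cos(2*x) + sin(2*x))

Explanation: cos(2*x) was incorrectly written as sin(2*x): the term x*(x*cos(2*x) + sin(2*x)) was incorrectly written as x*(x*sin(2*x) + sin(2*x))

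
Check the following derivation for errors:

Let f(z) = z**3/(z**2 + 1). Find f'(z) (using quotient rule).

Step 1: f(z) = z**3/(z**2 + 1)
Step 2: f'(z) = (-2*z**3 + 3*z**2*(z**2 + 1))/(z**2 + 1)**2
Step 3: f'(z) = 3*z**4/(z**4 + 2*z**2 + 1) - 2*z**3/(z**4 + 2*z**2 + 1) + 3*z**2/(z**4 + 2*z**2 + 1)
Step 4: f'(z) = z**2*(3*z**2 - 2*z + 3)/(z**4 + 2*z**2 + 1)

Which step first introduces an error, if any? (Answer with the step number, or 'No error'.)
Step 2

Step 2 is incorrect due to a wrong exponent.
The step shows: (-2*z**3 + 3*z**2*(z**2 + 1))/(z**2 + 1)**2
The correct value should be: (-2*z**4 + 3*z**2*(z**2 + 1))/(z**2 + 1)**2

Explanation: The exponent 4 on z was incorrectly written as 3: the term (-2*z**4 + 3*z**2*(z**2 + 1))/(z**2 + 1)**2 was incorrectly written as (-2*z**3 + 3*z**2*(z**2 + 1))/(z**2 + 1)**2
The later steps are derived from this incorrect expression, so the error originates in Step 2.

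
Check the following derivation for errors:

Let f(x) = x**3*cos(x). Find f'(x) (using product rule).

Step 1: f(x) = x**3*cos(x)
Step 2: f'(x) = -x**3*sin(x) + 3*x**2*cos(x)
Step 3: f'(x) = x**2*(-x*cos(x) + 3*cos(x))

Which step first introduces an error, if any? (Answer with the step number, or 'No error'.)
Step 3

Step 3 is incorrect due to a wrong trig function.
The step shows: x**2*(-x*cos(x) + 3*cos(x))
The correct value should be: x**2*(-x*sin(x) + 3*cos(x))

Explanation: sin(x) was incorrectly written as cos(x): the term x**2*(-x*sin(x) + 3*cos(x)) was incorrectly written as x**2*(-x*cos(x) + 3*cos(x))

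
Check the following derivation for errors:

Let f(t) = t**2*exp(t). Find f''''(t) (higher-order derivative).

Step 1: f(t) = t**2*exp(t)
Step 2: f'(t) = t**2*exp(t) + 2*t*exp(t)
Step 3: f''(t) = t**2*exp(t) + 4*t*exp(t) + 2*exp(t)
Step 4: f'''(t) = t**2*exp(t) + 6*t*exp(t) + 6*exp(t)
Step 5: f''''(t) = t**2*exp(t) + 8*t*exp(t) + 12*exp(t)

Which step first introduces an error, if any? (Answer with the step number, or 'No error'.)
No error

All steps in this derivation are correct.
The final answer f''''(t) = t**2*exp(t) + 8*t*exp(t) + 12*exp(t) is valid.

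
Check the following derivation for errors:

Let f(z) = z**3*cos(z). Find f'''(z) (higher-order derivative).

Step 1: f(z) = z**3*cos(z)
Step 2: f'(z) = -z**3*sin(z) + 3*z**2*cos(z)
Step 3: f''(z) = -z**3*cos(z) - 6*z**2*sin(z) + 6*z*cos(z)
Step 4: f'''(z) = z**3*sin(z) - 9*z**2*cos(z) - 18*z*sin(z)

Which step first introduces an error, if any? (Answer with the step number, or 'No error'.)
Step 4

Step 4 is incorrect due to a dropped term.
The step shows: z**3*sin(z) - 9*z**2*cos(z) - 18*z*sin(z)
The correct value should be: z**3*sin(z) - 9*z**2*cos(z) - 18*z*sin(z) + 6*cos(z)

Explanation: A term was dropped: the term 6*cos(z) was incorrectly omitted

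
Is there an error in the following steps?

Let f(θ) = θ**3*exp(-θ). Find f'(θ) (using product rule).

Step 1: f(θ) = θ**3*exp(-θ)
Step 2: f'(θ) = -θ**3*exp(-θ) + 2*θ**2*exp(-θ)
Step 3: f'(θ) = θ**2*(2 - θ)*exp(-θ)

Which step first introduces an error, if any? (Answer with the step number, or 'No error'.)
Step 2

Step 2 is incorrect due to a wrong coefficient.
The step shows: -θ**3*exp(-θ) + 2*θ**2*exp(-θ)
The correct value should be: -θ**3*exp(-θ) + 3*θ**2*exp(-θ)

Explanation: The coefficient 3 was incorrectly written as 2: the term 3*θ**2*exp(-θ) was incorrectly written as 2*θ**2*exp(-θ)
The later steps are derived from this incorrect expression, so the error originates in Step 2.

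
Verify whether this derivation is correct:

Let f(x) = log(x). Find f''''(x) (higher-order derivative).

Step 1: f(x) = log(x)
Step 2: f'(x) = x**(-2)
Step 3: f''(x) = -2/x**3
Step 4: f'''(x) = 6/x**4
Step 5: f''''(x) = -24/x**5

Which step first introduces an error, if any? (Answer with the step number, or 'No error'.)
Step 2

Step 2 is incorrect due to a wrong exponent.
The step shows: x**(-2)
The correct value should be: 1/x

Explanation: The exponent -1 on x was incorrectly written as -2: the term 1/x was incorrectly written as x**(-2)
The later steps are derived from this incorrect expression, so the error originates in Step 2.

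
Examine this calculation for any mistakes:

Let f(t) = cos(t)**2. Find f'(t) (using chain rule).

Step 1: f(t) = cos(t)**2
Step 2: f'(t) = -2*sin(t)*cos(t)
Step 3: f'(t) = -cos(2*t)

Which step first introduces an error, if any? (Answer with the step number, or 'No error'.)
Step 3

Step 3 is incorrect due to a wrong trig function.
The step shows: -cos(2*t)
The correct value should be: -sin(2*t)

Explanation: sin(2*t) was incorrectly written as cos(2*t): the term -sin(2*t) was incorrectly written as -cos(2*t)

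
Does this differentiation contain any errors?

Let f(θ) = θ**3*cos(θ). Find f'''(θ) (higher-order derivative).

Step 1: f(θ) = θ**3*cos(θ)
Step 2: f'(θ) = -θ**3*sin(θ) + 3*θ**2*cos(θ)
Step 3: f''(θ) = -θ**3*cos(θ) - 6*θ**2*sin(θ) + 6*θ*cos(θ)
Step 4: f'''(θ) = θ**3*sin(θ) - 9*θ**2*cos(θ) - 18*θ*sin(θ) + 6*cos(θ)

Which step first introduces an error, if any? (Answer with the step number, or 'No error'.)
No error

All steps in this derivation are correct.
The final answer f'''(θ) = θ**3*sin(θ) - 9*θ**2*cos(θ) - 18*θ*sin(θ) + 6*cos(θ) is valid.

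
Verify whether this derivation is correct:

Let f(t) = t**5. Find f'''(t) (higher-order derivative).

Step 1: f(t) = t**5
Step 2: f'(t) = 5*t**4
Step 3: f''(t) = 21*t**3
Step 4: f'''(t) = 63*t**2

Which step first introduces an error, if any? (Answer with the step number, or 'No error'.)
Step 3

Step 3 is incorrect due to a wrong coefficient.
The step shows: 21*t**3
The correct value should be: 20*t**3

Explanation: The coefficient 20 was incorrectly written as 21: the term 20*t**3 was incorrectly written as 21*t**3
The later steps are derived from this incorrect expression, so the error originates in Step 3.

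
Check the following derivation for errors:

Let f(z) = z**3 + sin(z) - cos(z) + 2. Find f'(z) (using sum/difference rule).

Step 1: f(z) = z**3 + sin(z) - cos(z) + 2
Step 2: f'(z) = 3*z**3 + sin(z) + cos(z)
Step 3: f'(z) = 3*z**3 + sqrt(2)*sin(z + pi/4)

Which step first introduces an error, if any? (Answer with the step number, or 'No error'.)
Step 2

Step 2 is incorrect due to a wrong exponent.
The step shows: 3*z**3 + sin(z) + cos(z)
The correct value should be: 3*z**2 + sin(z) + cos(z)

Explanation: The exponent 2 on z was incorrectly written as 3: the term 3*z**2 was incorrectly written as 3*z**3
The later steps are derived from this incorrect expression, so the error originates in Step 2.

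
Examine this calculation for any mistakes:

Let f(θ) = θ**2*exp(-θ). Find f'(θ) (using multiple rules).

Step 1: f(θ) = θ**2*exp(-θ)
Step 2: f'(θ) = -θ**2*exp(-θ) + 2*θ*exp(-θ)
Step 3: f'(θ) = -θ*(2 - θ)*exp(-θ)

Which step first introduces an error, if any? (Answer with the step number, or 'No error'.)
Step 3

Step 3 is incorrect due to a sign flip.
The step shows: -θ*(2 - θ)*exp(-θ)
The correct value should be: θ*(2 - θ)*exp(-θ)

Explanation: The sign of the whole expression was flipped: the term θ*(2 - θ)*exp(-θ) was incorrectly written as -θ*(2 - θ)*exp(-θ)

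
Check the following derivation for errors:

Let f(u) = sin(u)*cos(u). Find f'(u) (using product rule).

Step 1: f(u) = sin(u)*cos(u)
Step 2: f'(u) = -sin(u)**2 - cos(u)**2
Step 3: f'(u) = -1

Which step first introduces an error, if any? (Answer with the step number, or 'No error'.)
Step 2

Step 2 is incorrect due to a sign flip.
The step shows: -sin(u)**2 - cos(u)**2
The correct value should be: -sin(u)**2 + cos(u)**2

Explanation: The sign of one term was flipped: the term cos(u)**2 was incorrectly written as -cos(u)**2
The later steps are derived from this incorrect expression, so the error originates in Step 2.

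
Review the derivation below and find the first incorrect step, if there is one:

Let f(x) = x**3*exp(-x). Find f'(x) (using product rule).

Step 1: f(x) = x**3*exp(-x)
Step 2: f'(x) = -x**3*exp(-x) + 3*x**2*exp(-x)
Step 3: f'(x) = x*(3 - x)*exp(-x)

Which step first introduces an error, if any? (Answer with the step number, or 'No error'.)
Step 3

Step 3 is incorrect due to a wrong exponent.
The step shows: x*(3 - x)*exp(-x)
The correct value should be: x**2*(3 - x)*exp(-x)

Explanation: The exponent 2 on x was incorrectly written as 1: the term x**2*(3 - x)*exp(-x) was incorrectly written as x*(3 - x)*exp(-x)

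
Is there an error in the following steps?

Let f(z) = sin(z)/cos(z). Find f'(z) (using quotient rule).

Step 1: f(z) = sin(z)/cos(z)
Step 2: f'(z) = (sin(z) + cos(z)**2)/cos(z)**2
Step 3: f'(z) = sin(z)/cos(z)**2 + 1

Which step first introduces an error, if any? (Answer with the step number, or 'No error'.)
Step 2

Step 2 is incorrect due to a wrong exponent.
The step shows: (sin(z) + cos(z)**2)/cos(z)**2
The correct value should be: (sin(z)**2 + cos(z)**2)/cos(z)**2

Explanation: The exponent 2 on sin(z) was incorrectly written as 1: the term (sin(z)**2 + cos(z)**2)/cos(z)**2 was incorrectly written as (sin(z) + cos(z)**2)/cos(z)**2
The later steps are derived from this incorrect expression, so the error originates in Step 2.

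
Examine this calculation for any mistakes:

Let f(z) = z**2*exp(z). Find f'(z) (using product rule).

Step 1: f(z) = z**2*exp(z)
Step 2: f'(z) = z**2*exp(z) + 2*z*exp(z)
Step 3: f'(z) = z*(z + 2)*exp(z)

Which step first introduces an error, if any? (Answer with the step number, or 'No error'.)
No error

All steps in this derivation are correct.
The final answer f'(z) = z*(z + 2)*exp(z) is valid.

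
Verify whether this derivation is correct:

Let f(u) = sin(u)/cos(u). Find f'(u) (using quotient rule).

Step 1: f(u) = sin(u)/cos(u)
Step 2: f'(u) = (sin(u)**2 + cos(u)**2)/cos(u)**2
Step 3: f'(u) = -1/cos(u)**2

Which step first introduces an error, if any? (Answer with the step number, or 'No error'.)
Step 3

Step 3 is incorrect due to a sign flip.
The step shows: -1/cos(u)**2
The correct value should be: cos(u)**(-2)

Explanation: The sign of the whole expression was flipped: the term cos(u)**(-2) was incorrectly written as -1/cos(u)**2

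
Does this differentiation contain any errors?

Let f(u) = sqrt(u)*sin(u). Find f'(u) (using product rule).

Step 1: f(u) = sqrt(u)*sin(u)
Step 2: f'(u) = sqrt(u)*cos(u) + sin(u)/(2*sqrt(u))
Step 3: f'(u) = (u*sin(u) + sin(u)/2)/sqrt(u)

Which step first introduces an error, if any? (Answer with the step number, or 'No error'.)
Step 3

Step 3 is incorrect due to a wrong trig function.
The step shows: (u*sin(u) + sin(u)/2)/sqrt(u)
The correct value should be: (u*cos(u) + sin(u)/2)/sqrt(u)

Explanation: cos(u) was incorrectly written as sin(u): the term (u*cos(u) + sin(u)/2)/sqrt(u) was incorrectly written as (u*sin(u) + sin(u)/2)/sqrt(u)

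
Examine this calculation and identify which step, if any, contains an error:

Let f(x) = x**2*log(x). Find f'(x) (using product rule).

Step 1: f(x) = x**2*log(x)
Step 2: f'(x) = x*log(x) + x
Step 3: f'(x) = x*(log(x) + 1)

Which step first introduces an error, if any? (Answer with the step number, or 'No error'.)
Step 2

Step 2 is incorrect due to a wrong coefficient.
The step shows: x*log(x) + x
The correct value should be: 2*x*log(x) + x

Explanation: The coefficient 2 was incorrectly written as 1: the term 2*x*log(x) was incorrectly written as x*log(x)
The later steps are derived from this incorrect expression, so the error originates in Step 2.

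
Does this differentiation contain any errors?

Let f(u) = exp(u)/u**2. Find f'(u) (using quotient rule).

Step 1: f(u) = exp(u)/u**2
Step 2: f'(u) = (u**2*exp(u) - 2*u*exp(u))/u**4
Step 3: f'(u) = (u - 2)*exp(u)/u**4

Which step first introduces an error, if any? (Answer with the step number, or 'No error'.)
Step 3

Step 3 is incorrect due to a wrong exponent.
The step shows: (u - 2)*exp(u)/u**4
The correct value should be: (u - 2)*exp(u)/u**3

Explanation: The exponent -3 on u was incorrectly written as -4: the term (u - 2)*exp(u)/u**3 was incorrectly written as (u - 2)*exp(u)/u**4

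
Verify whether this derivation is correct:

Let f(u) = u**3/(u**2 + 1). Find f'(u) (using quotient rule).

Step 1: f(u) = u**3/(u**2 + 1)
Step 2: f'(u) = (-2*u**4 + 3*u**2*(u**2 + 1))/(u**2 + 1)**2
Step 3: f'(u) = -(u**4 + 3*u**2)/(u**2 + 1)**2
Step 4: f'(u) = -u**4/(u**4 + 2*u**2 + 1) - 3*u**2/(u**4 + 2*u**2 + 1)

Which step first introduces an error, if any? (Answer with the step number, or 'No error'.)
Step 3

Step 3 is incorrect due to a sign flip.
The step shows: -(u**4 + 3*u**2)/(u**2 + 1)**2
The correct value should be: (u**4 + 3*u**2)/(u**2 + 1)**2

Explanation: The sign of the whole expression was flipped: the term (u**4 + 3*u**2)/(u**2 + 1)**2 was incorrectly written as -(u**4 + 3*u**2)/(u**2 + 1)**2
The later steps are derived from this incorrect expression, so the error originates in Step 3.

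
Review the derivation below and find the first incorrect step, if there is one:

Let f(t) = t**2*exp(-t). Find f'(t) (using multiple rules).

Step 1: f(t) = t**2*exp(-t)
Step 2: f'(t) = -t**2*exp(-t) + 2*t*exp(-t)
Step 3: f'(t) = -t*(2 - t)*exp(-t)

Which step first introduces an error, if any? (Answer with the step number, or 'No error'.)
Step 3

Step 3 is incorrect due to a sign flip.
The step shows: -t*(2 - t)*exp(-t)
The correct value should be: t*(2 - t)*exp(-t)

Explanation: The sign of the whole expression was flipped: the term t*(2 - t)*exp(-t) was incorrectly written as -t*(2 - t)*exp(-t)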